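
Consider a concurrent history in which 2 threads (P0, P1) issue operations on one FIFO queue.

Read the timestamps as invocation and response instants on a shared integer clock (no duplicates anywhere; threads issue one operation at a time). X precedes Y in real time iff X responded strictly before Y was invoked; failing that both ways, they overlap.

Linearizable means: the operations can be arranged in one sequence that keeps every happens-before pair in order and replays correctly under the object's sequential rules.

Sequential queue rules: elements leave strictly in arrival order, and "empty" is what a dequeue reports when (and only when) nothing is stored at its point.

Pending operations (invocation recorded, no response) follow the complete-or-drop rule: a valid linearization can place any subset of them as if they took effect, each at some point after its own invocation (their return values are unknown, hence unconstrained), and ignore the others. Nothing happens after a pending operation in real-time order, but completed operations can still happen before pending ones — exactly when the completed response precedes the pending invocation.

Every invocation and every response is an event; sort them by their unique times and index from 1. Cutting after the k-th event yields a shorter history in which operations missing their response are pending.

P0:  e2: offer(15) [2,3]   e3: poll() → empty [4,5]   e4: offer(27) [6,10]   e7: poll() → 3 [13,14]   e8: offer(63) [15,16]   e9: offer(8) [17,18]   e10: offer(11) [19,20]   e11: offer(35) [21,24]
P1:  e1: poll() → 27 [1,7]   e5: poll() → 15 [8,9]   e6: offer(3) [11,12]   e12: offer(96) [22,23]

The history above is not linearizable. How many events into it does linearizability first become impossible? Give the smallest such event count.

7

events 1..6 are linearizable; a witness order is e2, e1, e3:
step 1: e2 offer(15) — queue <15>
step 2: e1 poll() (pending, included) — queue <>
step 3: e3 poll() → empty — queue <>
with event 7 included (e1 responding at time 7), all real-time-consistent orders fail
including or dropping the 1 pending operation (e4) in any combination fails
e.g. e1, e2, e3 (pending dropped): illegal at step 1, since e1 poll() → 27 cannot apply there
e.g. e2, e1, e3 (pending dropped): illegal at step 2, since e1 poll() → 27 cannot apply there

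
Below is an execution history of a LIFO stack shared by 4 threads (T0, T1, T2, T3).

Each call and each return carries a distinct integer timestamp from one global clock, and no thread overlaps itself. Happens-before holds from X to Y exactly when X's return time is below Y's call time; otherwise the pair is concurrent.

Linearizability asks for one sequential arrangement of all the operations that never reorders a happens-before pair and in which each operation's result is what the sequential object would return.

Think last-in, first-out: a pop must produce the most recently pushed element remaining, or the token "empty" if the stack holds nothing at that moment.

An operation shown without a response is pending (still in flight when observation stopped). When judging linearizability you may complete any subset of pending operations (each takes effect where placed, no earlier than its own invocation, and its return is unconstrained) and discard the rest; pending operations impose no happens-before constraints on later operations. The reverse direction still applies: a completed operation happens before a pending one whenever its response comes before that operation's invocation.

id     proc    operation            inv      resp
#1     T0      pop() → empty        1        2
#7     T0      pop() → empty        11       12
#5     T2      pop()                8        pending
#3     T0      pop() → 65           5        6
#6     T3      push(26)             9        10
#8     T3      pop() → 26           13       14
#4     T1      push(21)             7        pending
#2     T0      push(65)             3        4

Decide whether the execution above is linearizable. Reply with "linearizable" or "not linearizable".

events 1..13 are fine; event 14 — the response of #8 at time 14 — makes the prefix non-linearizable
the completed operations (6 total) allow one real-time order; the LIFO stack replay rejects it
no escape via the 2 pending operations (#4, #5): every completion choice fails
sample order #1, #2, #3, #6, #7, #8 (pending dropped) stalls at step 5 — #7 pop() → empty has no legal effect

not linearizable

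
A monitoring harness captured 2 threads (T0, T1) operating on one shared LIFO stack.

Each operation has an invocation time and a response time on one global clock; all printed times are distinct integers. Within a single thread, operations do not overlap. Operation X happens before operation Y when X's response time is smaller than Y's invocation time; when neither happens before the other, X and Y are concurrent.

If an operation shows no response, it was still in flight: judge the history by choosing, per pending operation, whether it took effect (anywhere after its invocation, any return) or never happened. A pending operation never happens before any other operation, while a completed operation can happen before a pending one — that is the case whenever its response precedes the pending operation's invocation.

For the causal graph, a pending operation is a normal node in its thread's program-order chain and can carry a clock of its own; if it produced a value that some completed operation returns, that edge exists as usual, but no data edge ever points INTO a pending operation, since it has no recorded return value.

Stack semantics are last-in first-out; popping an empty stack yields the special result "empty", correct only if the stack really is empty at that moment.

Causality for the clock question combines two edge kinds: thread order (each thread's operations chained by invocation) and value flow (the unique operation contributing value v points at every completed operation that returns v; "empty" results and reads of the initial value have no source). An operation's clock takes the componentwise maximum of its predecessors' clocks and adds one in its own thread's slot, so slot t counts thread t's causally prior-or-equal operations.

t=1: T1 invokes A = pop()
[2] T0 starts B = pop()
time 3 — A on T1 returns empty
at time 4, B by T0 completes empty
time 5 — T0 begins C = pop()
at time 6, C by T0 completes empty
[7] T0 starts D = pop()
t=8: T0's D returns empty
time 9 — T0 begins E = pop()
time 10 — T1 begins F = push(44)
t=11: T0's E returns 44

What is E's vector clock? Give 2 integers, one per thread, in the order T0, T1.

A, invoked 1, has no incoming edges; only T1's bump applies → (0, 1)
B, invoked 2, has no incoming edges; only T0's bump applies → (1, 0)
F, invoked 10, takes VC(A)=(0, 1) under max, adds 1 for T1 → (0, 2)
C, invoked 5, takes VC(B)=(1, 0) under max, adds 1 for T0 → (2, 0)
D, invoked 7, takes VC(C)=(2, 0) under max, adds 1 for T0 → (3, 0)
E, invoked 9, takes VC(D)=(3, 0), VC(F)=(0, 2) under max, adds 1 for T0 → (4, 2)
target: VC(E) = (4, 2)

(4, 2)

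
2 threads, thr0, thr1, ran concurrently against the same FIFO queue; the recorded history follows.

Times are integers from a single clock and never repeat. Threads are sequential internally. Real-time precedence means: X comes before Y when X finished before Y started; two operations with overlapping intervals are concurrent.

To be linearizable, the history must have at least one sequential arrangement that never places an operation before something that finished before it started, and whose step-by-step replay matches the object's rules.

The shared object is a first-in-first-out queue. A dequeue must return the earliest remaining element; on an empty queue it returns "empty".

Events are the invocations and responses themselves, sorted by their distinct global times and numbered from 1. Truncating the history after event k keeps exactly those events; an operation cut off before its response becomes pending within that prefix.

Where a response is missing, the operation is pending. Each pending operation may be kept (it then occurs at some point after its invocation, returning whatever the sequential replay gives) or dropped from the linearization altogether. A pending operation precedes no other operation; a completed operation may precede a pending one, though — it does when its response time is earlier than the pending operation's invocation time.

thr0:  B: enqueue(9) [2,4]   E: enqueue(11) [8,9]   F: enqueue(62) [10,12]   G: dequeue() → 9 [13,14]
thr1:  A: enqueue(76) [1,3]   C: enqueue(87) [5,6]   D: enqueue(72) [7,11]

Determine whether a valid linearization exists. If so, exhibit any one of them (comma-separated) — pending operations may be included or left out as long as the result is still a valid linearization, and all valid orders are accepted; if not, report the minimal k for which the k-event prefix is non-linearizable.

after step 1 (B enqueue(9)): queue <9>
after step 2 (A enqueue(76)): queue <9,76>
after step 3 (C enqueue(87)): queue <9,76,87>
after step 4 (D enqueue(72)): queue <9,76,87,72>
after step 5 (E enqueue(11)): queue <9,76,87,72,11>
after step 6 (F enqueue(62)): queue <9,76,87,72,11,62>
after step 7 (G dequeue() → 9): queue <76,87,72,11,62>

linearizable — witness: B, A, C, D, E, F, G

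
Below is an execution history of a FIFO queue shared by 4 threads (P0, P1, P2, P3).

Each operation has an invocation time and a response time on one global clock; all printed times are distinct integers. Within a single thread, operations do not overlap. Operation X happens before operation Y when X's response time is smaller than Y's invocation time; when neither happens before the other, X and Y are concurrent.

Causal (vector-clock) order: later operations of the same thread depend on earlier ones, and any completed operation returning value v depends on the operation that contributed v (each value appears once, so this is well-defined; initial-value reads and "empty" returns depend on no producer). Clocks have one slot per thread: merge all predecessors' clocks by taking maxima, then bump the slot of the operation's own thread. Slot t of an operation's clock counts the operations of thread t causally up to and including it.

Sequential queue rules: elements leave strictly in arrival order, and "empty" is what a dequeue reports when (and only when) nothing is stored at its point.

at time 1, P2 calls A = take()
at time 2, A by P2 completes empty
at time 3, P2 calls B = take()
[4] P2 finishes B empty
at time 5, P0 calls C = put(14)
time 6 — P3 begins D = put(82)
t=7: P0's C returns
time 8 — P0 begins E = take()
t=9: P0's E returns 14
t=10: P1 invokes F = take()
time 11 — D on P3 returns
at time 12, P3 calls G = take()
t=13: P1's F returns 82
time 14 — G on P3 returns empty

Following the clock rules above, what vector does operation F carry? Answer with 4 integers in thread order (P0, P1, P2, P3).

invoked at 6, D has no predecessors; its own P3 bump gives (0, 0, 0, 1)
invoked at 1, A has no predecessors; its own P2 bump gives (0, 0, 1, 0)
invoked at 5, C has no predecessors; its own P0 bump gives (1, 0, 0, 0)
invoked at 12, G merges VC(D)=(0, 0, 0, 1) and bumps P3's slot → (0, 0, 0, 2)
invoked at 3, B merges VC(A)=(0, 0, 1, 0) and bumps P2's slot → (0, 0, 2, 0)
invoked at 10, F merges VC(D)=(0, 0, 0, 1) and bumps P1's slot → (0, 1, 0, 1)
invoked at 8, E merges VC(C)=(1, 0, 0, 0) and bumps P0's slot → (2, 0, 0, 0)
target: VC(F) = (0, 1, 0, 1)

(0, 1, 0, 1)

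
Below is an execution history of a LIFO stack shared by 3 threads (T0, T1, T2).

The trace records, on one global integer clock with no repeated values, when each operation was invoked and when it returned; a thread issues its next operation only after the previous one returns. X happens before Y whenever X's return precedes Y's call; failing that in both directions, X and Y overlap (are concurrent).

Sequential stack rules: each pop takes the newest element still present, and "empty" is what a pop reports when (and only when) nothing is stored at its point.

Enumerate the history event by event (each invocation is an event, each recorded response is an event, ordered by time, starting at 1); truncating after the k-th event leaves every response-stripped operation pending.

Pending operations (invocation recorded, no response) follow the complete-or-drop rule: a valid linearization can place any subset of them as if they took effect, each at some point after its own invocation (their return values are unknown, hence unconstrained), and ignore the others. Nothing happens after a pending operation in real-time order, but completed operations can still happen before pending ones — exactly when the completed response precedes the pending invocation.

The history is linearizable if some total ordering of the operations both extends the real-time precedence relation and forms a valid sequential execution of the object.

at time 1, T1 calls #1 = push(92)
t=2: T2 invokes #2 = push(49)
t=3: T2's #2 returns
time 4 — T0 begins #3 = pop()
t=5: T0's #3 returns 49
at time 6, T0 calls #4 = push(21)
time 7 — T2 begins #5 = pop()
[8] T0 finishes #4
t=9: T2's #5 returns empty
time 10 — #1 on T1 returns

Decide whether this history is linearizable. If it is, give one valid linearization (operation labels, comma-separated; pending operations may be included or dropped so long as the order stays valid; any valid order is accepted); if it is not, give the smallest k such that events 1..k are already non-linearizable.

linearizable — witness: #2, #3, #5, #1, #4

after step 1 (#2 push(49)): stack <49>
after step 2 (#3 pop() → 49): stack <>
after step 3 (#5 pop() → empty): stack <>
after step 4 (#1 push(92)): stack <92>
after step 5 (#4 push(21)): stack <92,21>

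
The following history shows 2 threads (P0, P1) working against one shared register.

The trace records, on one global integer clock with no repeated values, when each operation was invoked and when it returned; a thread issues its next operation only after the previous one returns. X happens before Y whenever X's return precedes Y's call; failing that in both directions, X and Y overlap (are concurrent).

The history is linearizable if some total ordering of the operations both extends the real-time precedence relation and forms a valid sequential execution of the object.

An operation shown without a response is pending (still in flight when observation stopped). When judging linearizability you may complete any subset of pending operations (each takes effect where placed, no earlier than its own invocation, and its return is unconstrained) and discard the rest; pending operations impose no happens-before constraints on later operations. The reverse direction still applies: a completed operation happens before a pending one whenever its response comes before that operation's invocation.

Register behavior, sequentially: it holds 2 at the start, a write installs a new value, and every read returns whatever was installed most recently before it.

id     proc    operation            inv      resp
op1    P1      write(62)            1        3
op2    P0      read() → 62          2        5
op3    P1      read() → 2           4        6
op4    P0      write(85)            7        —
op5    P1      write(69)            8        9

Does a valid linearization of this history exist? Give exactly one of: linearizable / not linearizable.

cut after 5 events: linearizable; cut after 6 events (op3 responds, time 6): not linearizable
no legal order exists: 3 real-time-consistent candidates over 3 completed register operations, all rejected
sample order op1, op2, op3 stalls at step 3 — op3 read() → 2 has no legal effect
sample order op1, op3, op2 stalls at step 2 — op3 read() → 2 has no legal effect

not linearizable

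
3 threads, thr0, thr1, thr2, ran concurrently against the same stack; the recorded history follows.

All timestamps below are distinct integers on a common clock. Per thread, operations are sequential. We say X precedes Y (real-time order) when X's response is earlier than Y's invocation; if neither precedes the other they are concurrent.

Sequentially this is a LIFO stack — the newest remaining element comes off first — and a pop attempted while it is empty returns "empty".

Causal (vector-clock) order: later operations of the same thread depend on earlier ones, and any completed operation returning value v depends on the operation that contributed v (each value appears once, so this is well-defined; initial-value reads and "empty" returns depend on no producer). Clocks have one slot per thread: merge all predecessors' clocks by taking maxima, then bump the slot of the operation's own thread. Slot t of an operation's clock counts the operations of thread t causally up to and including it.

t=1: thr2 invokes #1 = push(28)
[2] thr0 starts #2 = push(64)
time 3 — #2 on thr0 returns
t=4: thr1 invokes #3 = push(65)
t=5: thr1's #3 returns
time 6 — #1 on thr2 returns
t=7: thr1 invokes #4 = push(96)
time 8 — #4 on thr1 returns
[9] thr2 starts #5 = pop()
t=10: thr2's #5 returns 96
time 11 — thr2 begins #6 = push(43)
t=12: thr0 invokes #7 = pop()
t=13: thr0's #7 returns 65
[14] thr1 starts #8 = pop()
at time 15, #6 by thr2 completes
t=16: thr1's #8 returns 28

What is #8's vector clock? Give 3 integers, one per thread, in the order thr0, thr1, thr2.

(0, 3, 1)

VC(#1, invoked at 1): no causal predecessors; +1 on thr2 → (0, 0, 1)
VC(#3, invoked at 4): no causal predecessors; +1 on thr1 → (0, 1, 0)
VC(#2, invoked at 2): no causal predecessors; +1 on thr0 → (1, 0, 0)
merge at #4 (invoked 7): VC(#3)=(0, 1, 0), own-thread bump on thr1 → (0, 2, 0)
merge at #7 (invoked 12): VC(#2)=(1, 0, 0), VC(#3)=(0, 1, 0), own-thread bump on thr0 → (2, 1, 0)
merge at #5 (invoked 9): VC(#1)=(0, 0, 1), VC(#4)=(0, 2, 0), own-thread bump on thr2 → (0, 2, 2)
merge at #8 (invoked 14): VC(#1)=(0, 0, 1), VC(#4)=(0, 2, 0), own-thread bump on thr1 → (0, 3, 1)
merge at #6 (invoked 11): VC(#5)=(0, 2, 2), own-thread bump on thr2 → (0, 2, 3)
target: VC(#8) = (0, 3, 1)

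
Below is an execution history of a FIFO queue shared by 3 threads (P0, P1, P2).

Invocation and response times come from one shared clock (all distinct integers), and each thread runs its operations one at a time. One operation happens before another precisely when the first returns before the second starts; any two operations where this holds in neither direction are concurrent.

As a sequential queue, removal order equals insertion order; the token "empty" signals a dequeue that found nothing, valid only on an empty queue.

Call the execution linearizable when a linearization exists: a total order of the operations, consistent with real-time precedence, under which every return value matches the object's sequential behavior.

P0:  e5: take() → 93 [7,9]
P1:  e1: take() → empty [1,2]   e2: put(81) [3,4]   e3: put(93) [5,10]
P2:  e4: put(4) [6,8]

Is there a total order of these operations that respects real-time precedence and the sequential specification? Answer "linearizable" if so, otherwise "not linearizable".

cut after 8 events: linearizable; cut after 9 events (e5 responds, time 9): not linearizable
all 2 real-time-respecting orders fail — 4 completed FIFO queue operations, no legal replay
include/drop combinations of the 1 pending operation (e3) were all tried; none helps
take e1, e2, e4, e5 (pending dropped): step 4 already fails, because e5 take() → 93 cannot occur there
take e1, e2, e5, e4 (pending dropped): step 3 already fails, because e5 take() → 93 cannot occur there

not linearizable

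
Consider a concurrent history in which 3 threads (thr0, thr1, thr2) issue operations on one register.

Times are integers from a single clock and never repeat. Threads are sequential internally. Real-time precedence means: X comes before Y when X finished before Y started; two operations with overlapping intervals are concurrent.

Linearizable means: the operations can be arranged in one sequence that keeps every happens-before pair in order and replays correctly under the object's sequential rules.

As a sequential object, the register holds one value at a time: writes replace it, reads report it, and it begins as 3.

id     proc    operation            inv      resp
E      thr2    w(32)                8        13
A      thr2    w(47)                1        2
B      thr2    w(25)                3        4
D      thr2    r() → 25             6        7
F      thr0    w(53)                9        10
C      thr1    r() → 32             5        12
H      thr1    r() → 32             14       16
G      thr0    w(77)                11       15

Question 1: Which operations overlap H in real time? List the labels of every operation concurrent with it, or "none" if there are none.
Answer: G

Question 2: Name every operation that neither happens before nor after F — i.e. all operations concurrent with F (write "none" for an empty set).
Answer: C, E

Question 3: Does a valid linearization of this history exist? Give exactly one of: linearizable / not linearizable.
a witness: A, B, D, F, E, C, H, G
1. A w(47), leaving value 47
2. B w(25), leaving value 25
3. D r() → 25, leaving value 25
4. F w(53), leaving value 53
5. E w(32), leaving value 32
6. C r() → 32, leaving value 32
7. H r() → 32, leaving value 32
8. G w(77), leaving value 77

linearizable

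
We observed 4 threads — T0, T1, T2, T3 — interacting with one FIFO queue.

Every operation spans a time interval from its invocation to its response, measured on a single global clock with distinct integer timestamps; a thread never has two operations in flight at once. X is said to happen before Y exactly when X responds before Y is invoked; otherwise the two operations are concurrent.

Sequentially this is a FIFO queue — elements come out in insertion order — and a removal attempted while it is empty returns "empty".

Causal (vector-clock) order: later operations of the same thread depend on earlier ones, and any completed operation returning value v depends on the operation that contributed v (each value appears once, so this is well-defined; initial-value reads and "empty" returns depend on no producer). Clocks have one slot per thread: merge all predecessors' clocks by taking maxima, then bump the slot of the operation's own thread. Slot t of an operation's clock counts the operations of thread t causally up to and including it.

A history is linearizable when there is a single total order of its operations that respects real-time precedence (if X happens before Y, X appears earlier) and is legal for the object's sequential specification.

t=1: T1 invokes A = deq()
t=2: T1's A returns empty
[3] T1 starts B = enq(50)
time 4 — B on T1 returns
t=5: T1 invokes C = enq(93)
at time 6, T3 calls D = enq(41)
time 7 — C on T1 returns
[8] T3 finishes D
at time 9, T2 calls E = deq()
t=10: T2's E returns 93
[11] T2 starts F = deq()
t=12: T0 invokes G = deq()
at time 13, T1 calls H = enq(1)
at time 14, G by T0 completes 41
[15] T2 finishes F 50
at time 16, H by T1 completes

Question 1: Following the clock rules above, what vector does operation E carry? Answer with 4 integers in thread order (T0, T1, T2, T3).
(0, 3, 1, 0)

VC(D, invoked at 6): no causal predecessors; +1 on T3 → (0, 0, 0, 1)
VC(A, invoked at 1): no causal predecessors; +1 on T1 → (0, 1, 0, 0)
B (invocation 3): componentwise max over VC(A)=(0, 1, 0, 0), +1 at T1, giving (0, 2, 0, 0)
G (invocation 12): componentwise max over VC(D)=(0, 0, 0, 1), +1 at T0, giving (1, 0, 0, 1)
C (invocation 5): componentwise max over VC(B)=(0, 2, 0, 0), +1 at T1, giving (0, 3, 0, 0)
E (invocation 9): componentwise max over VC(C)=(0, 3, 0, 0), +1 at T2, giving (0, 3, 1, 0)
H (invocation 13): componentwise max over VC(C)=(0, 3, 0, 0), +1 at T1, giving (0, 4, 0, 0)
F (invocation 11): componentwise max over VC(B)=(0, 2, 0, 0), VC(E)=(0, 3, 1, 0), +1 at T2, giving (0, 3, 2, 0)
target: VC(E) = (0, 3, 1, 0)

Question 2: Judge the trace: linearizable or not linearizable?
not linearizable

prefix check: 1..9 passes, 1..10 fails once E's time-10 response joins
checked exhaustively: 2 real-time-consistent orders of 5 completed operations, zero legal FIFO queue replays
sample order A, B, C, D, E stalls at step 5 — E deq() → 93 has no legal effect
sample order A, B, D, C, E stalls at step 5 — E deq() → 93 has no legal effect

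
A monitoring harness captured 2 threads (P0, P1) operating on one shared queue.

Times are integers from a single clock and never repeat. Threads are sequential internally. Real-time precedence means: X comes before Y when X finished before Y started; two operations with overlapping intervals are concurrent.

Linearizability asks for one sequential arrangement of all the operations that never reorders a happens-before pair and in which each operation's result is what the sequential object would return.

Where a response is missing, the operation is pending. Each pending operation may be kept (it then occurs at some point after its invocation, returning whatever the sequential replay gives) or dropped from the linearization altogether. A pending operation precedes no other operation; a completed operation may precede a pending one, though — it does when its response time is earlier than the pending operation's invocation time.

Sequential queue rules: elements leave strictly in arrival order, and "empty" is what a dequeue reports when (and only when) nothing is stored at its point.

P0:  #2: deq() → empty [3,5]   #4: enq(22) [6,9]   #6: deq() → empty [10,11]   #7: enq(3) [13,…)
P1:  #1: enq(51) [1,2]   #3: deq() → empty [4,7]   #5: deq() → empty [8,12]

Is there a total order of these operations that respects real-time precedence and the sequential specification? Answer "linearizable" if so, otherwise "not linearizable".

prefix check: 1..6 passes, 1..7 fails once #3's time-7 response joins
2 orders of the 3 completed queue ops respect real time; none is legal
including or dropping the 1 pending operation (#4) in any combination fails
sample order #1, #2, #3 (pending dropped) stalls at step 2 — #2 deq() → empty has no legal effect
sample order #1, #3, #2 (pending dropped) stalls at step 2 — #3 deq() → empty has no legal effect

not linearizable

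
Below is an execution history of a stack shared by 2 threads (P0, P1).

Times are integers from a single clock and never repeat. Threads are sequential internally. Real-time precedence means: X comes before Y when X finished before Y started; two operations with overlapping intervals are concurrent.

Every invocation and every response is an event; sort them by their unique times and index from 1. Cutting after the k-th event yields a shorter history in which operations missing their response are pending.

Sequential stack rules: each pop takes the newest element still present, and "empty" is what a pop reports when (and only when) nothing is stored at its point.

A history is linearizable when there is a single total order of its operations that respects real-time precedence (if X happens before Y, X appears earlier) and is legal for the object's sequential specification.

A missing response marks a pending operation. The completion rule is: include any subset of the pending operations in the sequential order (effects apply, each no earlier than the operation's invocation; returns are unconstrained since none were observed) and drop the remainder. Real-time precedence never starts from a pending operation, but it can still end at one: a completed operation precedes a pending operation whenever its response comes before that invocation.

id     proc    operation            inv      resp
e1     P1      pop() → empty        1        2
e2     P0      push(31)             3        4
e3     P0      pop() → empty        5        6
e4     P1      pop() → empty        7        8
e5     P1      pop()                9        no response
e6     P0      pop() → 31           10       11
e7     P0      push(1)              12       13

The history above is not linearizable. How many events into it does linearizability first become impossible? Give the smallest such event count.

6

events 1..5 are linearizable; a witness order is e1, e2:
after step 1 (e1 pop() → empty): stack <>
after step 2 (e2 push(31)): stack <31>
event 6 — e3's response, time 6 — after it, nothing linearizes
take e1, e2, e3: step 3 already fails, because e3 pop() → empty cannot occur there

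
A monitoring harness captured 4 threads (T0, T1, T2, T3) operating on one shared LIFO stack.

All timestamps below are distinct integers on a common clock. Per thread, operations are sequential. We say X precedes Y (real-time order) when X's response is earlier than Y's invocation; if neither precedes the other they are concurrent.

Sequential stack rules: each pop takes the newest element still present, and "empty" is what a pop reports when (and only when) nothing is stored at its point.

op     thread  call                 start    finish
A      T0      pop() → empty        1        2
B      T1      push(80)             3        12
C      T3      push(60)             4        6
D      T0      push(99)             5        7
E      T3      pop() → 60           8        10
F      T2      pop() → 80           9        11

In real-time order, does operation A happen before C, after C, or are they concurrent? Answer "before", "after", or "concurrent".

A spans [1,2], C spans [4,6]
resp(A)=2 < inv(C)=4

before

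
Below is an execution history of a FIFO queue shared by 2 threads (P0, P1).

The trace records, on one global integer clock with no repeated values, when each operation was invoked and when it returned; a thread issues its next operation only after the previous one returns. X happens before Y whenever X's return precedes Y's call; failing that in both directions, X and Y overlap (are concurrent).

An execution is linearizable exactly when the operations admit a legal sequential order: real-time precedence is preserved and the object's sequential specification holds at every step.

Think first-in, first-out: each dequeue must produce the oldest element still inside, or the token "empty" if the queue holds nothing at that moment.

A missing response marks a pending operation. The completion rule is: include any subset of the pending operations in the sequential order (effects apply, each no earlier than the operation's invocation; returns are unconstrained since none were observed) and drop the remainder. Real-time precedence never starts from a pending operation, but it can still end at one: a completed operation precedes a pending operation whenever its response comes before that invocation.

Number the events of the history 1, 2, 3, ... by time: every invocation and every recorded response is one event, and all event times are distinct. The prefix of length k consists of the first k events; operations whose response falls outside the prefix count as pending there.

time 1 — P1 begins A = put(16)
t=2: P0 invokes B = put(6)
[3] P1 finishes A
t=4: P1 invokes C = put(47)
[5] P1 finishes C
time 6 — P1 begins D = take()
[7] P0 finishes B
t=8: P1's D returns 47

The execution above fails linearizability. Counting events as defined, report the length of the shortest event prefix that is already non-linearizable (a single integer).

one valid order for events 1..7 is A, B, C:
1. A put(16), leaving queue <16>
2. B put(6), leaving queue <16,6>
3. C put(47), leaving queue <16,6,47>
include event 8 — D responding at 8 — and every candidate order breaks
one such order, A, B, C, D, breaks at step 4 where D take() → 47 is illegal
one such order, A, C, B, D, breaks at step 4 where D take() → 47 is illegal

8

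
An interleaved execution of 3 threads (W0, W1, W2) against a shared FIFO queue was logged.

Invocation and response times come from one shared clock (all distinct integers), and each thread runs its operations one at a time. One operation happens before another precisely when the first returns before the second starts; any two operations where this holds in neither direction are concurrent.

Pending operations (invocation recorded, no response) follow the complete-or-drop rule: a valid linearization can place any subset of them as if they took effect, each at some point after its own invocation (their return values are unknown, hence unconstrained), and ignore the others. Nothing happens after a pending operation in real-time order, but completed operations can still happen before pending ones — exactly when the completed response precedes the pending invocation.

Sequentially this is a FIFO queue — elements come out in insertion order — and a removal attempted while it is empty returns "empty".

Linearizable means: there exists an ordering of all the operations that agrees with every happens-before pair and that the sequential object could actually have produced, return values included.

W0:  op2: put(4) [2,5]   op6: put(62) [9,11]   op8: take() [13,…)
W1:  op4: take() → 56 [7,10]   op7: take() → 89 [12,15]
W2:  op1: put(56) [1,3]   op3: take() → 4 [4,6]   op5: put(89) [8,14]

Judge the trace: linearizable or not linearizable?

witness order: op2, op1, op3, op4, op5, op6, op7
1. op2 put(4), leaving queue <4>
2. op1 put(56), leaving queue <4,56>
3. op3 take() → 4, leaving queue <56>
4. op4 take() → 56, leaving queue <>
5. op5 put(89), leaving queue <89>
6. op6 put(62), leaving queue <89,62>
7. op7 take() → 89, leaving queue <62>

linearizable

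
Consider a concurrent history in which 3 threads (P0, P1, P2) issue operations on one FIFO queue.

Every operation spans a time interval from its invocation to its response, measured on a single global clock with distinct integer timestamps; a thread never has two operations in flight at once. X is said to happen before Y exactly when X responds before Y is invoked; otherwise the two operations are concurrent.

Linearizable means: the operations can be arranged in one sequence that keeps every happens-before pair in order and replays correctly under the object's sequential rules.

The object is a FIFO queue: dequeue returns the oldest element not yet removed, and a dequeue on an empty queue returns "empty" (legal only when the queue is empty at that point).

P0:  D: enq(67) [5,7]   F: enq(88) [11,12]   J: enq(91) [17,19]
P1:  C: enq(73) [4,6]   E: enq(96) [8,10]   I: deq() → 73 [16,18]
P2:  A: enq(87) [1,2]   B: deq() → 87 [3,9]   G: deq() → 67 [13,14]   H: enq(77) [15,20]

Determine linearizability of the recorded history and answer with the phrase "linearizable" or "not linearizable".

witness order: A, B, D, C, E, F, G, H, I, J
step 1: A enq(87) — queue <87>
step 2: B deq() → 87 — queue <>
step 3: D enq(67) — queue <67>
step 4: C enq(73) — queue <67,73>
step 5: E enq(96) — queue <67,73,96>
step 6: F enq(88) — queue <67,73,96,88>
step 7: G deq() → 67 — queue <73,96,88>
step 8: H enq(77) — queue <73,96,88,77>
step 9: I deq() → 73 — queue <96,88,77>
step 10: J enq(91) — queue <96,88,77,91>

linearizable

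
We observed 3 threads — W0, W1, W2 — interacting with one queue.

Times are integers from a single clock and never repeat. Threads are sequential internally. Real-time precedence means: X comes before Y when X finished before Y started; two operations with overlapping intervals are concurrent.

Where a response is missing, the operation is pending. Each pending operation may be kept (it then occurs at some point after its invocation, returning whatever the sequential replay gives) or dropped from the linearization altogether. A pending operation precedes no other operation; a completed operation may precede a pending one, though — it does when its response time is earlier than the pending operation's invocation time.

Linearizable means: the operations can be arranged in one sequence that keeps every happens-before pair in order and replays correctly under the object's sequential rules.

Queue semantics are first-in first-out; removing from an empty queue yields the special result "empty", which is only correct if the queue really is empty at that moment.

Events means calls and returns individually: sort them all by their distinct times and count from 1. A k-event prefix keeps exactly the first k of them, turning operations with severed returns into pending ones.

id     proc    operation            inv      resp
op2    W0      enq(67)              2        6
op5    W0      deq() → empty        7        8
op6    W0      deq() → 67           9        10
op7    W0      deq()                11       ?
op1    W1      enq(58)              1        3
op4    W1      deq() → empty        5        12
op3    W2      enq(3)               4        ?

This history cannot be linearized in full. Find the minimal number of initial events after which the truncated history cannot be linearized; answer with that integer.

8

a valid linearization of events 1..7 exists, for instance op1, op2:
after step 1 (op1 enq(58)): queue <58>
after step 2 (op2 enq(67)): queue <58,67>
event 8 — op5's response, time 8 — after it, nothing linearizes
no escape via the 2 pending operations (op3, op4): every completion choice fails
e.g. op1, op2, op5 (pending dropped): illegal at step 3, since op5 deq() → empty cannot apply there
e.g. op2, op1, op5 (pending dropped): illegal at step 3, since op5 deq() → empty cannot apply there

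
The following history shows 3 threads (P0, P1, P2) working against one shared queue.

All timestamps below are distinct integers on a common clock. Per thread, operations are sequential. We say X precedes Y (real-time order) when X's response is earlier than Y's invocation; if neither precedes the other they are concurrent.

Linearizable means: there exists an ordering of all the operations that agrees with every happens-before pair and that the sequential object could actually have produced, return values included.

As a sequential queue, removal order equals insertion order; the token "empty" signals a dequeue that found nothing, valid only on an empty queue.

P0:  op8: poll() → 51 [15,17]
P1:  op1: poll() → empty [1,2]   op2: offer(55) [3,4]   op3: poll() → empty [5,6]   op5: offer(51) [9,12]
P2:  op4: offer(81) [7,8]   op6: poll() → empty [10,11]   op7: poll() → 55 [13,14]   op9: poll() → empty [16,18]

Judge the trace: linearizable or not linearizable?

not linearizable

through event 5 a valid linearization exists; event 6 (op3 responding at time 6) ends that
the completed operations (3 total) allow one real-time order; the queue replay rejects it
sample order op1, op2, op3 stalls at step 3 — op3 poll() → empty has no legal effect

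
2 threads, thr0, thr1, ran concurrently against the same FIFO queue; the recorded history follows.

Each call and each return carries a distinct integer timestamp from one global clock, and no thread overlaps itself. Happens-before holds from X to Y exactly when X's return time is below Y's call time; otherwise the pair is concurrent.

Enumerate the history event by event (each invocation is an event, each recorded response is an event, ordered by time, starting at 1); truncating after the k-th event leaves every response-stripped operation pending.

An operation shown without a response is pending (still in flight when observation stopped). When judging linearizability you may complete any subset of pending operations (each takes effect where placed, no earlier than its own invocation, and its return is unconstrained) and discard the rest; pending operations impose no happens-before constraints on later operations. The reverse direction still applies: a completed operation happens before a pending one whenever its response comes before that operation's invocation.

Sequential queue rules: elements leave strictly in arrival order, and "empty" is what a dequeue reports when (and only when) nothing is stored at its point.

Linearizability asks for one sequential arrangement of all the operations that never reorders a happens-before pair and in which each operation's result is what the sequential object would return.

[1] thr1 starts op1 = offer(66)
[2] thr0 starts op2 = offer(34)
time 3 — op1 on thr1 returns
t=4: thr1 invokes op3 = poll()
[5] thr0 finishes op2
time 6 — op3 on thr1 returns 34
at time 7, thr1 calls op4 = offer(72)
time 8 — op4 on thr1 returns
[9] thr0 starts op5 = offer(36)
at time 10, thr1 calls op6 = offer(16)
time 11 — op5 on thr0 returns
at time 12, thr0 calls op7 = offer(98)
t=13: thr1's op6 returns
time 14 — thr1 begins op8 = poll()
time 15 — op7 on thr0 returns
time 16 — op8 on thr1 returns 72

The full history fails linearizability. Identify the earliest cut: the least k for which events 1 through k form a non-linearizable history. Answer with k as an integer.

16

one valid order for events 1..15 is op2, op1, op3, op4, op5, op6, op7:
after step 1 (op2 offer(34)): queue <34>
after step 2 (op1 offer(66)): queue <34,66>
after step 3 (op3 poll() → 34): queue <66>
after step 4 (op4 offer(72)): queue <66,72>
after step 5 (op5 offer(36)): queue <66,72,36>
after step 6 (op6 offer(16)): queue <66,72,36,16>
after step 7 (op7 offer(98)): queue <66,72,36,16,98>
at event 16 (op8's time-16 response) nothing linearizes any more
e.g. op1, op2, op3, op4, op5, op6, op7, op8: illegal at step 3, since op3 poll() → 34 cannot apply there
e.g. op1, op2, op3, op4, op5, op6, op8, op7: illegal at step 3, since op3 poll() → 34 cannot apply there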